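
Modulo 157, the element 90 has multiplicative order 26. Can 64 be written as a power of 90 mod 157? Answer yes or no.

yes

64 ∈ ⟨90⟩ iff 64^26 ≡ 1 (mod 157), since |⟨90⟩| = 26.
64^26 mod 157 = 1.
Since 1 = 1, 64 lies in the subgroup.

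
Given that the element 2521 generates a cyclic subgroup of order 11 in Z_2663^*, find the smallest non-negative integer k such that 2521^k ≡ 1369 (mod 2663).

Successive powers of 2521 modulo 2663:
  2521^0=1  2521^1=2521  2521^2=1523  2521^3=2100  2521^4=56  2521^5=37
  2521^6=72  2521^7=428  2521^8=473  2521^9=2072  2521^10=1369
So 2521^10 ≡ 1369 (mod 2663), giving k = 10.

10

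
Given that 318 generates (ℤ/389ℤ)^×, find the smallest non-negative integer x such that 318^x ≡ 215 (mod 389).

Baby-step giant-step with m = ceil(sqrt(388)) = 20.
Baby table (318^j mod 389 for j=0..19):
  0:1  1:318  2:373  3:358  4:256  5:107  6:183  7:233
  8:184  9:162  10:168  11:131  12:35  13:238  14:218  15:82
  16:13  17:244  18:181  19:375
Giant step factor: 318^(-20) ≡ 380 (mod 389).
Scan 215·380^i mod 389 for i = 0, 1, …:
  i=0: 215   i=1: 10   i=2: 299   i=3: 32
  i=4: 101   i=5: 258   i=6: 12   i=7: 281
  i=8: 194   i=9: 199     …   i=14: 161
  i=15: 107
Match at i=15, j=5: x = 15·20 + 5 = 305.

305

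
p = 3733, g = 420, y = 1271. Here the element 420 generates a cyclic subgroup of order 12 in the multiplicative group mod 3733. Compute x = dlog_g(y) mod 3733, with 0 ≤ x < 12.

Successive powers of 420 modulo 3733:
  420^0=1  420^1=420  420^2=949  420^3=2882  420^4=948  420^5=2462
  420^6=3732  420^7=3313  420^8=2784  420^9=851  420^10=2785  420^11=1271
So 420^11 ≡ 1271 (mod 3733), giving x = 11.

11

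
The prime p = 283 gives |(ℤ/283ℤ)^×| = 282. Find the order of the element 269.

141

The order of 269 must divide p − 1 = 282 = 2 · 3 · 47.
Divisors: 1, 2, 3, 6, 47, 94, 141, 282.
Check each in increasing order: 269^1 ≡ 269;  269^2 ≡ 196;  269^3 ≡ 86;  269^6 ≡ 38;  269^47 ≡ 238;  269^94 ≡ 44;  269^141 ≡ 1.
Smallest exponent giving 1 is 141.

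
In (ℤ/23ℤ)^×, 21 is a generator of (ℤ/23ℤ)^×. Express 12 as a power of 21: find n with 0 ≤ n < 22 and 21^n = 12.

10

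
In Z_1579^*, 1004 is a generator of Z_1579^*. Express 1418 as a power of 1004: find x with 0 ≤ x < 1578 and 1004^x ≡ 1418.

254

Baby-step giant-step with m = ceil(sqrt(1578)) = 40.
Baby table (1004^j mod 1579 for j=0..39):
  0:1  1:1004  2:614  3:646  4:1194  5:315  6:460  7:772
  8:1378  9:308  10:1327  11:1211  12:14  13:1424  14:701  15:1149
  16:926  17:1252  18:124  19:1334  20:344  21:1154  22:1209  23:1164
  24:196  25:988  26:340  27:296  28:332  29:159  30:157  31:1307
  32:79  33:366  34:1136  35:506  36:1165  37:1200  38:23  39:986
Giant step factor: 1004^(-40) ≡ 1029 (mod 1579).
Scan 1418·1029^i mod 1579 for i = 0, 1, …:
  i=0: 1418   i=1: 126   i=2: 176   i=3: 1098
  i=4: 857   i=5: 771   i=6: 701
Match at i=6, j=14: x = 6·40 + 14 = 254.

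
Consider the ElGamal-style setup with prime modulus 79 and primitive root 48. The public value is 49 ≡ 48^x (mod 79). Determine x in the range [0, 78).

Baby-step giant-step with m = ceil(sqrt(78)) = 9.
Baby table (48^j mod 79 for j=0..8):
  0:1  1:48  2:13  3:71  4:11  5:54  6:64  7:70
  8:42
Giant step factor: 48^(-9) ≡ 27 (mod 79).
Scan 49·27^i mod 79 for i = 0, 1, …:
  i=0: 49   i=1: 59   i=2: 13
Match at i=2, j=2: x = 2·9 + 2 = 20.

20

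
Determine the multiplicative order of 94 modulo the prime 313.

The order of 94 must divide p − 1 = 312 = 2^3 · 3 · 13.
Divisors: 1, 2, 3, 4, 6, 8, 12, 13, 24, 26, 39, 52, 78, 104, 156, 312.
Check each in increasing order: 94^1 ≡ 94;  94^2 ≡ 72;  94^3 ≡ 195;  94^4 ≡ 176;  94^6 ≡ 152;  94^8 ≡ 302;  94^12 ≡ 255;  94^13 ≡ 182;  94^24 ≡ 234;  94^26 ≡ 259;  94^39 ≡ 188;  94^52 ≡ 99;  94^78 ≡ 288;  94^104 ≡ 98;  94^156 ≡ 312;  94^312 ≡ 1.
Smallest exponent giving 1 is 312.

312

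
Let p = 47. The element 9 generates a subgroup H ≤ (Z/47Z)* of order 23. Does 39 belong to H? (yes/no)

⟨9⟩ has order 23; its elements mod 47 are {1, 2, 3, 4, 6, 7, 8, 9, 12, 14, 16, 17, 18, 21, 24, 25, 27, 28, 32, 34, 36, 37, 42}.
39 is not in this set.

no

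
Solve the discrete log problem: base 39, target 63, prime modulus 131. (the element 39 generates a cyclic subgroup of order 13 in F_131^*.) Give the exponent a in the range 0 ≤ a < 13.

Successive powers of 39 modulo 131:
  39^0=1  39^1=39  39^2=80  39^3=107  39^4=112  39^5=45
  39^6=52  39^7=63
So 39^7 ≡ 63 (mod 131), giving a = 7.

7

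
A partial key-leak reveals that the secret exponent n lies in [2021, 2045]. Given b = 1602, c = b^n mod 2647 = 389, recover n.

2032

Compute 1602^2021 mod 2647 = 1907, then multiply by 1602 repeatedly:
  1602^2021=1907  1602^2022=376  1602^2023=1483  1602^2024=1407  1602^2025=1417
  1602^2026=1555  1602^2027=283  1602^2028=729  1602^2029=531  1602^2030=975
  1602^2031=220  1602^2032=389
Found 389 at exponent 2032.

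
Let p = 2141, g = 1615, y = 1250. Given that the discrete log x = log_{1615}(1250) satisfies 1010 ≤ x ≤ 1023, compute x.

1015

Compute 1615^1010 mod 2141 = 466, then multiply by 1615 repeatedly:
  1615^1010=466  1615^1011=1099  1615^1012=2137  1615^1013=2104  1615^1014=193
  1615^1015=1250
Found 1250 at exponent 1015.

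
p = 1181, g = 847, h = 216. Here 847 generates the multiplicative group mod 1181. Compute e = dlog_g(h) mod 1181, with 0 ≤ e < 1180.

616

Baby-step giant-step with m = ceil(sqrt(1180)) = 35.
Baby table (847^j mod 1181 for j=0..34):
  0:1  1:847  2:542  3:846  4:876  5:304  6:30  7:609
  8:907  9:579  10:298  11:853  12:900  13:555  14:47  15:836
  16:673  17:789  18:1018  19:116  20:229  21:279  22:113  23:50
  24:1015  25:1118  26:965  27:103  28:1028  29:319  30:925  31:472
  32:606  33:728  34:134
Giant step factor: 847^(-35) ≡ 939 (mod 1181).
Scan 216·939^i mod 1181 for i = 0, 1, …:
  i=0: 216   i=1: 873   i=2: 133   i=3: 882
  i=4: 317   i=5: 51   i=6: 649   i=7: 15
  i=8: 1094   i=9: 977     …   i=16: 970
  i=17: 279
Match at i=17, j=21: e = 17·35 + 21 = 616.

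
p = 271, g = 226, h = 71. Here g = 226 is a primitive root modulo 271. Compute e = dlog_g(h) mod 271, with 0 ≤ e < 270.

Baby-step giant-step with m = ceil(sqrt(270)) = 17.
Baby table (226^j mod 271 for j=0..16):
  0:1  1:226  2:128  3:202  4:124  5:111  6:154  7:116
  8:200  9:214  10:126  11:21  12:139  13:249  14:177  15:165
  16:163
Giant step factor: 226^(-17) ≡ 15 (mod 271).
Scan 71·15^i mod 271 for i = 0, 1, …:
  i=0: 71   i=1: 252   i=2: 257   i=3: 61
  i=4: 102   i=5: 175   i=6: 186   i=7: 80
  i=8: 116
Match at i=8, j=7: e = 8·17 + 7 = 143.

143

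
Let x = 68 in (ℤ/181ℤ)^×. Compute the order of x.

The order of 68 must divide p − 1 = 180 = 2^2 · 3^2 · 5.
Divisors: 1, 2, 3, 4, 5, 6, 9, 10, 12, 15, 18, 20, 30, 36, 45, 60, 90, 180.
Check each in increasing order: 68^1 ≡ 68;  68^2 ≡ 99;  68^3 ≡ 35;  68^4 ≡ 27;  68^5 ≡ 26;  68^6 ≡ 139;  68^9 ≡ 159;  68^10 ≡ 133;  68^12 ≡ 135;  68^15 ≡ 19;  68^18 ≡ 122;  68^20 ≡ 132;  68^30 ≡ 180;  68^36 ≡ 42;  68^45 ≡ 162;  68^60 ≡ 1.
Smallest exponent giving 1 is 60.

60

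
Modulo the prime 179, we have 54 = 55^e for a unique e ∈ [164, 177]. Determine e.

165

Compute 55^164 mod 179 = 14, then multiply by 55 repeatedly:
  55^164=14  55^165=54
Found 54 at exponent 165.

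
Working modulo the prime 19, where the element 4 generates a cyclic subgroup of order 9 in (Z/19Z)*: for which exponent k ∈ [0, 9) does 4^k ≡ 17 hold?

5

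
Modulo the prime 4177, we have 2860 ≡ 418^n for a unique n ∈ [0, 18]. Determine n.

Compute 418^0 mod 4177 = 1, then multiply by 418 repeatedly:
  418^0=1  418^1=418  418^2=3467  418^3=3964  418^4=2860
Found 2860 at exponent 4.

4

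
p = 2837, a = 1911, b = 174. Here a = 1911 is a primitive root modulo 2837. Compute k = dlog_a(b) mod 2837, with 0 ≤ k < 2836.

802

Baby-step giant-step with m = ceil(sqrt(2836)) = 54.
Baby table (1911^j mod 2837 for j=0..53):
  0:1  1:1911  2:702  3:2458  4:2003  5:620  6:1791  7:1179
  8:491  9:2091  10:1405  11:1153  12:1871  13:861  14:2748  15:141
  16:2773  17:2524  18:464  19:1560  20:2310  21:38  22:1693  23:1143
  24:2620  25:2352  26:864  27:2807  28:2247  29:1636  30:22  31:2324
  32:1259  33:173  34:1511  35:2292  36:2521  37:405  38:2291  39:610
  40:2540  41:2670  42:1444  43:1920  44:879  45:265  46:1429  47:1625
  48:1697  49:276  50:2591  51:836  52:365  53:2450
Giant step factor: 1911^(-54) ≡ 1346 (mod 2837).
Scan 174·1346^i mod 2837 for i = 0, 1, …:
  i=0: 174   i=1: 1570   i=2: 2492   i=3: 898
  i=4: 146   i=5: 763   i=6: 4   i=7: 2547
  i=8: 1166   i=9: 575     …   i=13: 939
  i=14: 1429
Match at i=14, j=46: k = 14·54 + 46 = 802.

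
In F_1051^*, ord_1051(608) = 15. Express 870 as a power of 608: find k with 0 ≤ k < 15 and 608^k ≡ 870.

Successive powers of 608 modulo 1051:
  608^0=1  608^1=608  608^2=763  608^3=413  608^4=966  608^5=870
So 608^5 ≡ 870 (mod 1051), giving k = 5.

5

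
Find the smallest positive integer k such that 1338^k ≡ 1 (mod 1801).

The order of 1338 must divide p − 1 = 1800 = 2^3 · 3^2 · 5^2.
Divisors: 1, 2, 3, 4, 5, 6, 8, 9, 10, 12, 15, 18, 20, 24, 25, 30, 36, 40, 45, 50, 60, 72, 75, 90, 100, 120, 150, 180, 200, 225, 300, 360, 450, 600, 900, 1800.
Check each in increasing order: 1338^1 ≡ 1338;  1338^2 ≡ 50;  1338^3 ≡ 263;  1338^4 ≡ 699;  1338^5 ≡ 543;  1338^6 ≡ 731;  1338^8 ≡ 530;  1338^9 ≡ 1347;  1338^10 ≡ 1286;  1338^12 ≡ 1265;  1338^15 ≡ 1311;  1338^18 ≡ 802;  1338^20 ≡ 478;  1338^24 ≡ 937;  1338^25 ≡ 210;  1338^30 ≡ 567;  1338^36 ≡ 247;  1338^40 ≡ 1558;  1338^45 ≡ 1325;  1338^50 ≡ 876;  1338^60 ≡ 911;  1338^72 ≡ 1576;  1338^75 ≡ 258;  1338^90 ≡ 1451;  1338^100 ≡ 150;  1338^120 ≡ 1461;  1338^150 ≡ 1728;  1338^180 ≡ 32;  1338^200 ≡ 888;  1338^225 ≡ 977;  1338^300 ≡ 1727;  1338^360 ≡ 1024;  1338^450 ≡ 1800;  1338^600 ≡ 73;  1338^900 ≡ 1.
Smallest exponent giving 1 is 900.

900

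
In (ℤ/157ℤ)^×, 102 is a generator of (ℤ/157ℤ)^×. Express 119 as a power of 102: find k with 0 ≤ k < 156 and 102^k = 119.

Baby-step giant-step with m = ceil(sqrt(156)) = 13.
Baby table (102^j mod 157 for j=0..12):
  0:1  1:102  2:42  3:45  4:37  5:6  6:141  7:95
  8:113  9:65  10:36  11:61  12:99
Giant step factor: 102^(-13) ≡ 22 (mod 157).
Scan 119·22^i mod 157 for i = 0, 1, …:
  i=0: 119   i=1: 106   i=2: 134   i=3: 122
  i=4: 15   i=5: 16   i=6: 38   i=7: 51
  i=8: 23   i=9: 35   i=10: 142   i=11: 141
Match at i=11, j=6: k = 11·13 + 6 = 149.

149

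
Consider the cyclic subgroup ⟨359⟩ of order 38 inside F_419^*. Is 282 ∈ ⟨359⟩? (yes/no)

no

282 ∈ ⟨359⟩ iff 282^38 ≡ 1 (mod 419), since |⟨359⟩| = 38.
282^38 mod 419 = 102.
Since 102 ≠ 1, 282 does not lie in the subgroup.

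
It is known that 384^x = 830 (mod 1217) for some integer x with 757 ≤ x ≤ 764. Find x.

Compute 384^757 mod 1217 = 474, then multiply by 384 repeatedly:
  384^757=474  384^758=683  384^759=617  384^760=830
Found 830 at exponent 760.

760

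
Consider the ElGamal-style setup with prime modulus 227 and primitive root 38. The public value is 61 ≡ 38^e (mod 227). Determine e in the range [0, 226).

147

Baby-step giant-step with m = ceil(sqrt(226)) = 16.
Baby table (38^j mod 227 for j=0..15):
  0:1  1:38  2:82  3:165  4:141  5:137  6:212  7:111
  8:132  9:22  10:155  11:215  12:225  13:151  14:63  15:124
Giant step factor: 38^(-16) ≡ 33 (mod 227).
Scan 61·33^i mod 227 for i = 0, 1, …:
  i=0: 61   i=1: 197   i=2: 145   i=3: 18
  i=4: 140   i=5: 80   i=6: 143   i=7: 179
  i=8: 5   i=9: 165
Match at i=9, j=3: e = 9·16 + 3 = 147.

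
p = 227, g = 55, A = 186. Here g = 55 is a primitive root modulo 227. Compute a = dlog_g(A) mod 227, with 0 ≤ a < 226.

70

Baby-step giant-step with m = ceil(sqrt(226)) = 16.
Baby table (55^j mod 227 for j=0..15):
  0:1  1:55  2:74  3:211  4:28  5:178  6:29  7:6
  8:103  9:217  10:131  11:168  12:160  13:174  14:36  15:164
Giant step factor: 55^(-16) ≡ 87 (mod 227).
Scan 186·87^i mod 227 for i = 0, 1, …:
  i=0: 186   i=1: 65   i=2: 207   i=3: 76
  i=4: 29
Match at i=4, j=6: a = 4·16 + 6 = 70.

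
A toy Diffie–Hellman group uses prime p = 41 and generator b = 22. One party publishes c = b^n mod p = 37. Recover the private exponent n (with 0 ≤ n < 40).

8

Successive powers of 22 modulo 41:
  22^0=1  22^1=22  22^2=33  22^3=29  22^4=23  22^5=14
  22^6=21  22^7=11  22^8=37
So 22^8 ≡ 37 (mod 41), giving n = 8.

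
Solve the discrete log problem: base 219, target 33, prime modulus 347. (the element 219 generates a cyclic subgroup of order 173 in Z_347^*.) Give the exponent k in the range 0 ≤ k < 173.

Baby-step giant-step with m = ceil(sqrt(173)) = 14.
Baby table (219^j mod 347 for j=0..13):
  0:1  1:219  2:75  3:116  4:73  5:25  6:270  7:140
  8:124  9:90  10:278  11:157  12:30  13:324
Giant step factor: 219^(-14) ≡ 126 (mod 347).
Scan 33·126^i mod 347 for i = 0, 1, …:
  i=0: 33   i=1: 341   i=2: 285   i=3: 169
  i=4: 127   i=5: 40   i=6: 182   i=7: 30
Match at i=7, j=12: k = 7·14 + 12 = 110.

110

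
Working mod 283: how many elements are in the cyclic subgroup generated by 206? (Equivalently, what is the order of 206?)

282

The order of 206 must divide p − 1 = 282 = 2 · 3 · 47.
Divisors: 1, 2, 3, 6, 47, 94, 141, 282.
Check each in increasing order: 206^1 ≡ 206;  206^2 ≡ 269;  206^3 ≡ 229;  206^6 ≡ 86;  206^47 ≡ 239;  206^94 ≡ 238;  206^141 ≡ 282;  206^282 ≡ 1.
Smallest exponent giving 1 is 282.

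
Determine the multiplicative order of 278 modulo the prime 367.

366

The order of 278 must divide p − 1 = 366 = 2 · 3 · 61.
Divisors: 1, 2, 3, 6, 61, 122, 183, 366.
Check each in increasing order: 278^1 ≡ 278;  278^2 ≡ 214;  278^3 ≡ 38;  278^6 ≡ 343;  278^61 ≡ 84;  278^122 ≡ 83;  278^183 ≡ 366;  278^366 ≡ 1.
Smallest exponent giving 1 is 366.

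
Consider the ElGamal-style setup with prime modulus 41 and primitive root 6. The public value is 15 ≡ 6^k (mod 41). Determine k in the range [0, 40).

Successive powers of 6 modulo 41:
  6^0=1  6^1=6  6^2=36  6^3=11  6^4=25  6^5=27
  6^6=39  6^7=29  6^8=10  6^9=19  6^10=32  6^11=28
  6^12=4  6^13=24  6^14=21  6^15=3  6^16=18  6^17=26
  6^18=33  6^19=34  6^20=40  6^21=35  6^22=5  6^23=30
  6^24=16  6^25=14  6^26=2  6^27=12  6^28=31  6^29=22
  6^30=9  6^31=13  6^32=37  6^33=17  6^34=20  6^35=38
  6^36=23  6^37=15
So 6^37 ≡ 15 (mod 41), giving k = 37.

37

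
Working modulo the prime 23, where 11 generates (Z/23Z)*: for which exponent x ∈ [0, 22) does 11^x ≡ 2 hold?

Successive powers of 11 modulo 23:
  11^0=1  11^1=11  11^2=6  11^3=20  11^4=13  11^5=5
  11^6=9  11^7=7  11^8=8  11^9=19  11^10=2
So 11^10 ≡ 2 (mod 23), giving x = 10.

10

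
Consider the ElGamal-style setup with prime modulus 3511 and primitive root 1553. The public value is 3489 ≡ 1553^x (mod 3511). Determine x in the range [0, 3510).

1811

Baby-step giant-step with m = ceil(sqrt(3510)) = 60.
Baby table (1553^j mod 3511 for j=0..59):
  0:1  1:1553  2:3263  3:1066  4:1817  5:2468  6:2303  7:2361
  8:1149  9:809  10:2950  11:3006  12:2199  13:2355  14:2364  15:2297
  16:65  17:2637  18:1435  19:2581  20:2242  21:2425  22:2233  23:2492
  24:954  25:3431  26:2156  27:2285  28:2495  29:2102  30:2687  31:1843
  32:714  33:2877  34:1989  35:2748  36:1779  37:3141  38:1194  39:474
  40:2323  41:1822  42:3211  43:1063  44:669  45:3212  46:2616  47:421
  48:767  49:922  50:2889  51:3070  52:3283  53:527  54:368  55:2722
  56:22  57:2567  58:1566  59:2386
Giant step factor: 1553^(-60) ≡ 2582 (mod 3511).
Scan 3489·2582^i mod 3511 for i = 0, 1, …:
  i=0: 3489   i=1: 2883   i=2: 586   i=3: 3322
  i=4: 31   i=5: 2800   i=6: 451   i=7: 2341
  i=8: 2031   i=9: 2119     …   i=29: 1380
  i=30: 3006
Match at i=30, j=11: x = 30·60 + 11 = 1811.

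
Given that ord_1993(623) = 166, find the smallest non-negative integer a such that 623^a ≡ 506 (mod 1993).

Baby-step giant-step with m = ceil(sqrt(166)) = 13.
Baby table (623^j mod 1993 for j=0..12):
  0:1  1:623  2:1487  3:1649  4:932  5:673  6:749  7:265
  8:1669  9:1434  10:518  11:1841  12:968
Giant step factor: 623^(-13) ≡ 1142 (mod 1993).
Scan 506·1142^i mod 1993 for i = 0, 1, …:
  i=0: 506   i=1: 1875   i=2: 768   i=3: 136
  i=4: 1851   i=5: 1262   i=6: 265
Match at i=6, j=7: a = 6·13 + 7 = 85.

85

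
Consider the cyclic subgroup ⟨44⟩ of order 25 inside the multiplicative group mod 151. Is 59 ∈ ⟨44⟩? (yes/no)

59 ∈ ⟨44⟩ iff 59^25 ≡ 1 (mod 151), since |⟨44⟩| = 25.
59^25 mod 151 = 1.
Since 1 = 1, 59 lies in the subgroup.

yes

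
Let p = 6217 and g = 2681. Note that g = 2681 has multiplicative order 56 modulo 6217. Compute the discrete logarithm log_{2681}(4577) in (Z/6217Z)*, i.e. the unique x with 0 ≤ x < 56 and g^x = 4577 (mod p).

24

Baby-step giant-step with m = ceil(sqrt(56)) = 8.
Baby table (2681^j mod 6217 for j=0..7):
  0:1  1:2681  2:909  3:6182  4:5637  5:5487  6:1225  7:1649
Giant step factor: 2681^(-8) ≡ 3856 (mod 6217).
Scan 4577·3856^i mod 6217 for i = 0, 1, …:
  i=0: 4577   i=1: 5066   i=2: 682   i=3: 1
Match at i=3, j=0: x = 3·8 + 0 = 24.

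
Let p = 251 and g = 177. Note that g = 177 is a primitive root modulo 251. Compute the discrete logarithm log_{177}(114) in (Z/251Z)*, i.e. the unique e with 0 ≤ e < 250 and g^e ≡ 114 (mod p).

Baby-step giant-step with m = ceil(sqrt(250)) = 16.
Baby table (177^j mod 251 for j=0..15):
  0:1  1:177  2:205  3:141  4:108  5:40  6:52  7:168
  8:118  9:53  10:94  11:72  12:194  13:202  14:112  15:246
Giant step factor: 177^(-16) ≡ 135 (mod 251).
Scan 114·135^i mod 251 for i = 0, 1, …:
  i=0: 114   i=1: 79   i=2: 123   i=3: 39
  i=4: 245   i=5: 194
Match at i=5, j=12: e = 5·16 + 12 = 92.

92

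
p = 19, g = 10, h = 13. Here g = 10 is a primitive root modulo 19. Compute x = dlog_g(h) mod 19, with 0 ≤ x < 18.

13

Successive powers of 10 modulo 19:
  10^0=1  10^1=10  10^2=5  10^3=12  10^4=6  10^5=3
  10^6=11  10^7=15  10^8=17  10^9=18  10^10=9  10^11=14
  10^12=7  10^13=13
So 10^13 ≡ 13 (mod 19), giving x = 13.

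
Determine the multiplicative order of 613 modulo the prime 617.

154

The order of 613 must divide p − 1 = 616 = 2^3 · 7 · 11.
Divisors: 1, 2, 4, 7, 8, 11, 14, 22, 28, 44, 56, 77, 88, 154, 308, 616.
Check each in increasing order: 613^1 ≡ 613;  613^2 ≡ 16;  613^4 ≡ 256;  613^7 ≡ 275;  613^8 ≡ 134;  613^11 ≡ 62;  613^14 ≡ 351;  613^22 ≡ 142;  613^28 ≡ 418;  613^44 ≡ 420;  613^56 ≡ 113;  613^77 ≡ 616;  613^88 ≡ 555;  613^154 ≡ 1.
Smallest exponent giving 1 is 154.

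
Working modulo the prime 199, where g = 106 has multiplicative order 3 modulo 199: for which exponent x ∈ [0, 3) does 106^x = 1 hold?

0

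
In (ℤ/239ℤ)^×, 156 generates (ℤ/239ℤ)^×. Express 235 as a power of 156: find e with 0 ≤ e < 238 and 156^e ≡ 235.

Baby-step giant-step with m = ceil(sqrt(238)) = 16.
Baby table (156^j mod 239 for j=0..15):
  0:1  1:156  2:197  3:140  4:91  5:95  6:2  7:73
  8:155  9:41  10:182  11:190  12:4  13:146  14:71  15:82
Giant step factor: 156^(-16) ≡ 174 (mod 239).
Scan 235·174^i mod 239 for i = 0, 1, …:
  i=0: 235   i=1: 21   i=2: 69   i=3: 56
  i=4: 184   i=5: 229   i=6: 172   i=7: 53
  i=8: 140
Match at i=8, j=3: e = 8·16 + 3 = 131.

131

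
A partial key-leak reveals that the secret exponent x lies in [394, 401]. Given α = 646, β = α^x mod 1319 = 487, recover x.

Compute 646^394 mod 1319 = 1251, then multiply by 646 repeatedly:
  646^394=1251  646^395=918  646^396=797  646^397=452  646^398=493
  646^399=599  646^400=487
Found 487 at exponent 400.

400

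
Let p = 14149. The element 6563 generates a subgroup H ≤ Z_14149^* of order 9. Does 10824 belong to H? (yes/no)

10824 ∈ ⟨6563⟩ iff 10824^9 ≡ 1 (mod 14149), since |⟨6563⟩| = 9.
10824^9 mod 14149 = 8201.
Since 8201 ≠ 1, 10824 does not lie in the subgroup.

no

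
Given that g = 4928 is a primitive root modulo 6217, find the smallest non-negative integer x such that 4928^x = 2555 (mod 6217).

2749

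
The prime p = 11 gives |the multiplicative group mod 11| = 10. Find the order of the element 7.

The order of 7 must divide p − 1 = 10 = 2 · 5.
Divisors: 1, 2, 5, 10.
Check each in increasing order: 7^1 ≡ 7;  7^2 ≡ 5;  7^5 ≡ 10;  7^10 ≡ 1.
Smallest exponent giving 1 is 10.

10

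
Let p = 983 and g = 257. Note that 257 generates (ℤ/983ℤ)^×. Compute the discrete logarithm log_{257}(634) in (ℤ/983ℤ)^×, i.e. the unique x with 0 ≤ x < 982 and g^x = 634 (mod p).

39

Baby-step giant-step with m = ceil(sqrt(982)) = 32.
Baby table (257^j mod 983 for j=0..31):
  0:1  1:257  2:188  3:149  4:939  5:488  6:575  7:325
  8:953  9:154  10:258  11:445  12:337  13:105  14:444  15:80
  16:900  17:295  18:124  19:412  20:703  21:782  22:442  23:549
  24:524  25:980  26:212  27:419  28:536  29:132  30:502  31:241
Giant step factor: 257^(-32) ≡ 123 (mod 983).
Scan 634·123^i mod 983 for i = 0, 1, …:
  i=0: 634   i=1: 325
Match at i=1, j=7: x = 1·32 + 7 = 39.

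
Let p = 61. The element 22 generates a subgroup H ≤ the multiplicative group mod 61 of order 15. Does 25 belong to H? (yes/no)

yes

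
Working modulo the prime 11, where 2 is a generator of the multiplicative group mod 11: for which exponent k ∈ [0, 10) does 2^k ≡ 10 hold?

Successive powers of 2 modulo 11:
  2^0=1  2^1=2  2^2=4  2^3=8  2^4=5  2^5=10
So 2^5 ≡ 10 (mod 11), giving k = 5.

5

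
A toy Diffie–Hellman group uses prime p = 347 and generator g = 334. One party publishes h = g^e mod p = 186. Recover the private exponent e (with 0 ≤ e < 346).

Baby-step giant-step with m = ceil(sqrt(346)) = 19.
Baby table (334^j mod 347 for j=0..18):
  0:1  1:334  2:169  3:232  4:107  5:344  6:39  7:187
  8:345  9:26  10:9  11:230  12:133  13:6  14:269  15:320
  16:4  17:295  18:329
Giant step factor: 334^(-19) ≡ 304 (mod 347).
Scan 186·304^i mod 347 for i = 0, 1, …:
  i=0: 186   i=1: 330   i=2: 37   i=3: 144
  i=4: 54   i=5: 107
Match at i=5, j=4: e = 5·19 + 4 = 99.

99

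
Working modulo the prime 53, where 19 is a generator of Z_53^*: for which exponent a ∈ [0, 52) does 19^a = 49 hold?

12

Successive powers of 19 modulo 53:
  19^0=1  19^1=19  19^2=43  19^3=22  19^4=47  19^5=45
  19^6=7  19^7=27  19^8=36  19^9=48  19^10=11  19^11=50
  19^12=49
So 19^12 ≡ 49 (mod 53), giving a = 12.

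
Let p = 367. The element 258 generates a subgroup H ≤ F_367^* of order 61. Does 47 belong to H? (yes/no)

yes

47 ∈ ⟨258⟩ iff 47^61 ≡ 1 (mod 367), since |⟨258⟩| = 61.
47^61 mod 367 = 1.
Since 1 = 1, 47 lies in the subgroup.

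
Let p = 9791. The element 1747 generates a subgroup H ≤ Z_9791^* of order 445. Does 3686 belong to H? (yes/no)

3686 ∈ ⟨1747⟩ iff 3686^445 ≡ 1 (mod 9791), since |⟨1747⟩| = 445.
3686^445 mod 9791 = 5701.
Since 5701 ≠ 1, 3686 does not lie in the subgroup.

no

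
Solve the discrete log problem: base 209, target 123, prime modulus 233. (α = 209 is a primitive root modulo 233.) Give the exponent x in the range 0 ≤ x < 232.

118

Baby-step giant-step with m = ceil(sqrt(232)) = 16.
Baby table (209^j mod 233 for j=0..15):
  0:1  1:209  2:110  3:156  4:217  5:151  6:104  7:67
  8:23  9:147  10:200  11:93  12:98  13:211  14:62  15:143
Giant step factor: 209^(-16) ≡ 37 (mod 233).
Scan 123·37^i mod 233 for i = 0, 1, …:
  i=0: 123   i=1: 124   i=2: 161   i=3: 132
  i=4: 224   i=5: 133   i=6: 28   i=7: 104
Match at i=7, j=6: x = 7·16 + 6 = 118.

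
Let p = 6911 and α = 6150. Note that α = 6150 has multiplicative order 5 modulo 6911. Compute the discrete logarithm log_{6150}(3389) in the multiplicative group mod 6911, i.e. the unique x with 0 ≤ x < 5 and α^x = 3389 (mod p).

3

Successive powers of 6150 modulo 6911:
  6150^0=1  6150^1=6150  6150^2=5508  6150^3=3389
So 6150^3 ≡ 3389 (mod 6911), giving x = 3.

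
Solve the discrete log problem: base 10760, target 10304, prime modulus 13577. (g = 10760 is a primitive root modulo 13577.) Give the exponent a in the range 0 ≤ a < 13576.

7675

Baby-step giant-step with m = ceil(sqrt(13576)) = 117.
Baby table (10760^j mod 13577 for j=0..116):
  0:1  1:10760  2:6521  3:24  4:277  5:7157  6:576  7:6648
  8:8844  9:247  10:10205  11:8601  12:5928  13:534  14:2769  15:6502
  16:12816  17:12148  18:6701  19:8890  20:6435  21:11477  22:9705  23:5093
  24:3908  25:2111  26:39  27:12330  28:9933  29:936  30:10803  31:7583
  32:8887  33:1309  34:5491  35:9633  36:4262  37:9591  38:383  39:7249
  40:12952  41:9192  42:11052  43:12154  44:3376  45:7285  46:6579  47:13139
  48:11916  49:8549  50:3065  51:867  52:1521  53:5675  54:7231  55:9350
  56:430  57:10620  58:7168  59:10320  60:10494  61:9108  62:3294  63:7470
  64:1360  65:11171  66:2779  67:5486  68:10141  69:12388  70:9471  71:12575
  72:12195  73:10072  74:3106  75:7563  76:10919  77:6659  78:5011  79:4093
  80:10469  81:11648  82:3193  83:6870  84:8012  85:8747  86:1956  87:2210
  88:6273  89:6213  90:12309  91:1205  92:13342  93:10299  94:1766  95:7937
  96:2790  97:1653  98:410  99:12652  100:12518  101:9840  102:4954  103:1738
  104:5351  105:10280  106:981  107:6231  108:2334  109:9967  110:197  111:1708
  112:8399  113:4728  114:261  115:11498  116:4856
Giant step factor: 10760^(-117) ≡ 13124 (mod 13577).
Scan 10304·13124^i mod 13577 for i = 0, 1, …:
  i=0: 10304   i=1: 2776   i=2: 5133   i=3: 9995
  i=4: 6983   i=5: 142   i=6: 3559   i=7: 3436
  i=8: 4847   i=9: 3783     …   i=64: 8431
  i=65: 9471
Match at i=65, j=70: a = 65·117 + 70 = 7675.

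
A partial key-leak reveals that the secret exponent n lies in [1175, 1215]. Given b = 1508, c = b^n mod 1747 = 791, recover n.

Compute 1508^1175 mod 1747 = 891, then multiply by 1508 repeatedly:
  1508^1175=891  1508^1176=185  1508^1177=1207  1508^1178=1529  1508^1179=1439
  1508^1180=238  1508^1181=769  1508^1182=1391  1508^1183=1228  1508^1184=4
  1508^1185=791
Found 791 at exponent 1185.

1185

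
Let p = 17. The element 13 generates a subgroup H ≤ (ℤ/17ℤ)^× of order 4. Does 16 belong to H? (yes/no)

yes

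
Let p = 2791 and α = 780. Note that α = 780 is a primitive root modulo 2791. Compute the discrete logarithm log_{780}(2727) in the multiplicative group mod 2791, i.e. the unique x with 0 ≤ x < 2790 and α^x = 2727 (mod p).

Baby-step giant-step with m = ceil(sqrt(2790)) = 53.
Baby table (780^j mod 2791 for j=0..52):
  0:1  1:780  2:2753  3:1061  4:1444  5:1547  6:948  7:2616
  8:259  9:1068  10:1322  11:1281  12:2  13:1560  14:2715  15:2122
  16:97  17:303  18:1896  19:2441  20:518  21:2136  22:2644  23:2562
  24:4  25:329  26:2639  27:1453  28:194  29:606  30:1001  31:2091
  32:1036  33:1481  34:2497  35:2333  36:8  37:658  38:2487  39:115
  40:388  41:1212  42:2002  43:1391  44:2072  45:171  46:2203  47:1875
  48:16  49:1316  50:2183  51:230  52:776
Giant step factor: 780^(-53) ≡ 2175 (mod 2791).
Scan 2727·2175^i mod 2791 for i = 0, 1, …:
  i=0: 2727   i=1: 350   i=2: 2098   i=3: 2656
  i=4: 2221   i=5: 2245   i=6: 1416   i=7: 1327
  i=8: 331   i=9: 2638     …   i=26: 2646
  i=27: 8
Match at i=27, j=36: x = 27·53 + 36 = 1467.

1467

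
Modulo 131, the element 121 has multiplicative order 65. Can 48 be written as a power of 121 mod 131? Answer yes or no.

yes

48 ∈ ⟨121⟩ iff 48^65 ≡ 1 (mod 131), since |⟨121⟩| = 65.
48^65 mod 131 = 1.
Since 1 = 1, 48 lies in the subgroup.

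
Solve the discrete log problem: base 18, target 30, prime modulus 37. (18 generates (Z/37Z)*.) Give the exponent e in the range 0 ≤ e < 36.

Successive powers of 18 modulo 37:
  18^0=1  18^1=18  18^2=28  18^3=23  18^4=7  18^5=15
  18^6=11  18^7=13  18^8=12  18^9=31  18^10=3  18^11=17
  18^12=10  18^13=32  18^14=21  18^15=8  18^16=33  18^17=2
  18^18=36  18^19=19  18^20=9  18^21=14  18^22=30
So 18^22 ≡ 30 (mod 37), giving e = 22.

22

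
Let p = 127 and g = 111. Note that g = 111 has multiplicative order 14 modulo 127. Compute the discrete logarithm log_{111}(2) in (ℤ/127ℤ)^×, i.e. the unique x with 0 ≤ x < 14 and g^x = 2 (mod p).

2

Successive powers of 111 modulo 127:
  111^0=1  111^1=111  111^2=2
So 111^2 ≡ 2 (mod 127), giving x = 2.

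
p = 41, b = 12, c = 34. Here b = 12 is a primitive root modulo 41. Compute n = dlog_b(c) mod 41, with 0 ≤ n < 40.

17

Successive powers of 12 modulo 41:
  12^0=1  12^1=12  12^2=21  12^3=6  12^4=31  12^5=3
  12^6=36  12^7=22  12^8=18  12^9=11  12^10=9  12^11=26
  12^12=25  12^13=13  12^14=33  12^15=27  12^16=37  12^17=34
So 12^17 ≡ 34 (mod 41), giving n = 17.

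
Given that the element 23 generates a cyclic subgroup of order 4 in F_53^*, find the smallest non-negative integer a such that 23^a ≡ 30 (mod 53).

3

Successive powers of 23 modulo 53:
  23^0=1  23^1=23  23^2=52  23^3=30
So 23^3 ≡ 30 (mod 53), giving a = 3.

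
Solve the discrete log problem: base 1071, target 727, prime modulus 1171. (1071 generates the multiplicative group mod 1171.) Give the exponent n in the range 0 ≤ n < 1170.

161

Baby-step giant-step with m = ceil(sqrt(1170)) = 35.
Baby table (1071^j mod 1171 for j=0..34):
  0:1  1:1071  2:632  3:34  4:113  5:410  6:1156  7:329
  8:1059  9:661  10:647  11:876  12:225  13:920  14:509  15:624
  16:834  17:912  18:138  19:252  20:562  21:8  22:371  23:372
  24:272  25:904  26:938  27:1051  28:290  29:275  30:604  31:492
  32:1153  33:629  34:334
Giant step factor: 1071^(-35) ≡ 243 (mod 1171).
Scan 727·243^i mod 1171 for i = 0, 1, …:
  i=0: 727   i=1: 1011   i=2: 934   i=3: 959
  i=4: 8
Match at i=4, j=21: n = 4·35 + 21 = 161.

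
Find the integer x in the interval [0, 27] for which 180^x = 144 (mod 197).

Compute 180^0 mod 197 = 1, then multiply by 180 repeatedly:
  180^0=1  180^1=180  180^2=92  180^3=12  180^4=190
  180^5=119  180^6=144
Found 144 at exponent 6.

6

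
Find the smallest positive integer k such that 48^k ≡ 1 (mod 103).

102

The order of 48 must divide p − 1 = 102 = 2 · 3 · 17.
Divisors: 1, 2, 3, 6, 17, 34, 51, 102.
Check each in increasing order: 48^1 ≡ 48;  48^2 ≡ 38;  48^3 ≡ 73;  48^6 ≡ 76;  48^17 ≡ 47;  48^34 ≡ 46;  48^51 ≡ 102;  48^102 ≡ 1.
Smallest exponent giving 1 is 102.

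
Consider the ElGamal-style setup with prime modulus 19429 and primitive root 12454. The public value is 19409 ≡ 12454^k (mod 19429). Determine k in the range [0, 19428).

8594

Baby-step giant-step with m = ceil(sqrt(19428)) = 140.
Baby table (12454^j mod 19429 for j=0..139):
  0:1  1:12454  2:409  3:3288  4:11849  5:4191  6:8420  7:4367
  8:4847  9:18064  10:665  11:5156  12:19408  13:10472  14:10840  15:8668
  16:3748  17:9134  18:17470  19:5438  20:14787  21:9236  22:5464  23:8298
  24:441  25:13236  26:5508  27:12262  28:18437  29:2476  30:2281  31:2376
  32:337  33:334  34:1830  35:603  36:10168  37:13479  38:906  39:14504
  40:1403  41:6291  42:10386  43:8391  44:12352  45:12415  46:428  47:6766
  48:191  49:8376  50:403  51:6280  52:9395  53:3892  54:15042  55:18079
  56:12614  57:11291  58:10441  59:13346  60:15418  61:18394  62:10966  63:4123
  64:16424  65:15413  66:14411  67:8921  68:7112  69:15466  70:13887  71:11169
  72:6515  73:2306  74:2862  75:10562  76:4818  77:6620  78:8233  79:6949
  80:6080  81:5507  82:19237  83:18028  84:18617  85:9861  86:17614  87:11346
  88:15396  89:16412  90:1968  91:9503  92:8323  93:927  94:4032  95:9992
  96:17052  97:6638  98:18686  99:14311  100:6977  101:5070  102:16959  103:14156
  104:78  105:19391  106:12473  107:3887  108:11059  109:16034  110:15603  111:10333
  112:8915  113:10104  114:13012  115:13588  116:17791  117:798  118:10073  119:15518
  120:909  121:13008  122:2630  123:16155  124:7075  125:1535  126:18183  127:6087
  128:14969  129:2671  130:2186  131:4415  132:340  133:18267  134:3057  135:10467
  136:6857  137:6623  138:6737  139:8176
Giant step factor: 12454^(-140) ≡ 11702 (mod 19429).
Scan 19409·11702^i mod 19429 for i = 0, 1, …:
  i=0: 19409   i=1: 18537   i=2: 14618   i=3: 6920
  i=4: 17197   i=5: 13141   i=6: 14876   i=7: 14541
  i=8: 19029   i=9: 1589     …   i=60: 17501
  i=61: 15042
Match at i=61, j=54: k = 61·140 + 54 = 8594.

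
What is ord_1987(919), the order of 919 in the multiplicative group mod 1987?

662

The order of 919 must divide p − 1 = 1986 = 2 · 3 · 331.
Divisors: 1, 2, 3, 6, 331, 662, 993, 1986.
Check each in increasing order: 919^1 ≡ 919;  919^2 ≡ 86;  919^3 ≡ 1541;  919^6 ≡ 216;  919^331 ≡ 1986;  919^662 ≡ 1.
Smallest exponent giving 1 is 662.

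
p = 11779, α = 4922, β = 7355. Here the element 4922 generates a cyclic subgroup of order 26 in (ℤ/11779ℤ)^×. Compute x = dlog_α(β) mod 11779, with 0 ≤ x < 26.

7

Successive powers of 4922 modulo 11779:
  4922^0=1  4922^1=4922  4922^2=8460  4922^3=1355  4922^4=2396  4922^5=2333
  4922^6=10280  4922^7=7355
So 4922^7 ≡ 7355 (mod 11779), giving x = 7.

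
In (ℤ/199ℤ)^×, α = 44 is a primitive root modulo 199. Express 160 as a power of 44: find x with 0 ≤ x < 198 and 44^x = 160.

Baby-step giant-step with m = ceil(sqrt(198)) = 15.
Baby table (44^j mod 199 for j=0..14):
  0:1  1:44  2:145  3:12  4:130  5:148  6:144  7:167
  8:184  9:136  10:14  11:19  12:40  13:168  14:29
Giant step factor: 44^(-15) ≡ 17 (mod 199).
Scan 160·17^i mod 199 for i = 0, 1, …:
  i=0: 160   i=1: 133   i=2: 72   i=3: 30
  i=4: 112   i=5: 113   i=6: 130
Match at i=6, j=4: x = 6·15 + 4 = 94.

94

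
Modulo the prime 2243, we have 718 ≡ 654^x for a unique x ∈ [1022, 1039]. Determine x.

1033

Compute 654^1022 mod 2243 = 1796, then multiply by 654 repeatedly:
  654^1022=1796  654^1023=1495  654^1024=2025  654^1025=980  654^1026=1665
  654^1027=1055  654^1028=1369  654^1029=369  654^1030=1325  654^1031=752
  654^1032=591  654^1033=718
Found 718 at exponent 1033.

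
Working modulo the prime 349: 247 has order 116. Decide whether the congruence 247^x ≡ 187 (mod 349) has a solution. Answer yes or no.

187 ∈ ⟨247⟩ iff 187^116 ≡ 1 (mod 349), since |⟨247⟩| = 116.
187^116 mod 349 = 1.
Since 1 = 1, 187 lies in the subgroup.

yes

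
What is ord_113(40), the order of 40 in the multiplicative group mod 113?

16

The order of 40 must divide p − 1 = 112 = 2^4 · 7.
Divisors: 1, 2, 4, 7, 8, 14, 16, 28, 56, 112.
Check each in increasing order: 40^1 ≡ 40;  40^2 ≡ 18;  40^4 ≡ 98;  40^7 ≡ 48;  40^8 ≡ 112;  40^14 ≡ 44;  40^16 ≡ 1.
Smallest exponent giving 1 is 16.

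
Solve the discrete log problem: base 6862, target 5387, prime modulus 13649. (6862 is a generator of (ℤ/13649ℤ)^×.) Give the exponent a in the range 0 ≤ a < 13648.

11681

Baby-step giant-step with m = ceil(sqrt(13648)) = 117.
Baby table (6862^j mod 13649 for j=0..116):
  0:1  1:6862  2:11643  3:6669  4:11230  5:11655  6:7119  7:807
  8:9789  9:5389  10:4177  11:13323  12:1424  13:12453  14:9746  15:10601
  16:8541  17:13185  18:9898  19:2652  20:3907  21:3198  22:10733  23:13491
  24:7724  25:3021  26:10920  27:30  28:1125  29:8065  30:8984  31:9324
  32:8425  33:8835  34:10561  35:7041  36:11531  37:2469  38:3869  39:1773
  40:5067  41:5751  42:4103  43:10548  44:13378  45:10311  46:11315  47:8018
  48:397  49:8063  50:8909  51:13336  52:8736  53:24  54:900  55:6452
  56:9917  57:10189  58:6740  59:7068  60:5719  61:2903  62:6495  63:4705
  64:5825  65:6878  66:12243  67:1871  68:8742  69:249  70:2513  71:5519
  72:9052  73:11874  74:8507  75:11910  76:9857  77:7939  78:4259  79:2749
  80:720  81:13351  82:2474  83:10881  84:5392  85:11114  86:7305  87:7782
  88:5196  89:3764  90:4660  91:10962  92:1605  93:12416  94:1534  95:2929
  96:7470  97:7145  98:1782  99:12229  100:1346  101:9528  102:2426  103:9081
  104:6137  105:4929  106:576  107:7951  108:4709  109:5975  110:12503  111:11621
  112:5844  113:766  114:1427  115:5741  116:3728
Giant step factor: 6862^(-117) ≡ 6107 (mod 13649).
Scan 5387·6107^i mod 13649 for i = 0, 1, …:
  i=0: 5387   i=1: 4319   i=2: 6265   i=3: 2208
  i=4: 12693   i=5: 3480   i=6: 867   i=7: 12606
  i=8: 4482   i=9: 5329     …   i=98: 2052
  i=99: 1782
Match at i=99, j=98: a = 99·117 + 98 = 11681.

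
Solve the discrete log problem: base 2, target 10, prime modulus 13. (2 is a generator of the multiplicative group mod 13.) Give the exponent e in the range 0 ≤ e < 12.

10

Successive powers of 2 modulo 13:
  2^0=1  2^1=2  2^2=4  2^3=8  2^4=3  2^5=6
  2^6=12  2^7=11  2^8=9  2^9=5  2^10=10
So 2^10 ≡ 10 (mod 13), giving e = 10.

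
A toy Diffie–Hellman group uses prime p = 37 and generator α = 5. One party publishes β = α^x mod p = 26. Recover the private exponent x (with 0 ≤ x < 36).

24

Successive powers of 5 modulo 37:
  5^0=1  5^1=5  5^2=25  5^3=14  5^4=33  5^5=17
  5^6=11  5^7=18  5^8=16  5^9=6  5^10=30  5^11=2
  5^12=10  5^13=13  5^14=28  5^15=29  5^16=34  5^17=22
  5^18=36  5^19=32  5^20=12  5^21=23  5^22=4  5^23=20
  5^24=26
So 5^24 ≡ 26 (mod 37), giving x = 24.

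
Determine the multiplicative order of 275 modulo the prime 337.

112

The order of 275 must divide p − 1 = 336 = 2^4 · 3 · 7.
Divisors: 1, 2, 3, 4, 6, 7, 8, 12, 14, 16, 21, 24, 28, 42, 48, 56, 84, 112, 168, 336.
Check each in increasing order: 275^1 ≡ 275;  275^2 ≡ 137;  275^3 ≡ 268;  275^4 ≡ 234;  275^6 ≡ 43;  275^7 ≡ 30;  275^8 ≡ 162;  275^12 ≡ 164;  275^14 ≡ 226;  275^16 ≡ 295;  275^21 ≡ 40;  275^24 ≡ 273;  275^28 ≡ 189;  275^42 ≡ 252;  275^48 ≡ 52;  275^56 ≡ 336;  275^84 ≡ 148;  275^112 ≡ 1.
Smallest exponent giving 1 is 112.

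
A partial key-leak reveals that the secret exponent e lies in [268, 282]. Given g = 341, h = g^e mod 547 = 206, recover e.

274

Compute 341^268 mod 547 = 489, then multiply by 341 repeatedly:
  341^268=489  341^269=461  341^270=212  341^271=88  341^272=470
  341^273=546  341^274=206
Found 206 at exponent 274.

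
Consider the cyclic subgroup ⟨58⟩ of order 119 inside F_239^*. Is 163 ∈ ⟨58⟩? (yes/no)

yes

163 ∈ ⟨58⟩ iff 163^119 ≡ 1 (mod 239), since |⟨58⟩| = 119.
163^119 mod 239 = 1.
Since 1 = 1, 163 lies in the subgroup.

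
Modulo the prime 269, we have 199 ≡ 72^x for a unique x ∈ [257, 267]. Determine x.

266

Compute 72^257 mod 269 = 77, then multiply by 72 repeatedly:
  72^257=77  72^258=164  72^259=241  72^260=136  72^261=108
  72^262=244  72^263=83  72^264=58  72^265=141  72^266=199
Found 199 at exponent 266.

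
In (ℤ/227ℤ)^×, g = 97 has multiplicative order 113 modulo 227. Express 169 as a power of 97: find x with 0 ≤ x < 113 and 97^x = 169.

Baby-step giant-step with m = ceil(sqrt(113)) = 11.
Baby table (97^j mod 227 for j=0..10):
  0:1  1:97  2:102  3:133  4:189  5:173  6:210  7:167
  8:82  9:9  10:192
Giant step factor: 97^(-11) ≡ 159 (mod 227).
Scan 169·159^i mod 227 for i = 0, 1, …:
  i=0: 169   i=1: 85   i=2: 122   i=3: 103
  i=4: 33   i=5: 26   i=6: 48   i=7: 141
  i=8: 173
Match at i=8, j=5: x = 8·11 + 5 = 93.

93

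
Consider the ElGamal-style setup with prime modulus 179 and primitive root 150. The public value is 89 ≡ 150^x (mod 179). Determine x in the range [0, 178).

Baby-step giant-step with m = ceil(sqrt(178)) = 14.
Baby table (150^j mod 179 for j=0..13):
  0:1  1:150  2:125  3:134  4:52  5:103  6:56  7:166
  8:19  9:165  10:48  11:40  12:93  13:167
Giant step factor: 150^(-14) ≡ 161 (mod 179).
Scan 89·161^i mod 179 for i = 0, 1, …:
  i=0: 89   i=1: 9   i=2: 17   i=3: 52
Match at i=3, j=4: x = 3·14 + 4 = 46.

46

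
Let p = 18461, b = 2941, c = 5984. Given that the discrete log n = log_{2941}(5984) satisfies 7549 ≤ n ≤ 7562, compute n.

Compute 2941^7549 mod 18461 = 5984, then multiply by 2941 repeatedly:
  2941^7549=5984
Found 5984 at exponent 7549.

7549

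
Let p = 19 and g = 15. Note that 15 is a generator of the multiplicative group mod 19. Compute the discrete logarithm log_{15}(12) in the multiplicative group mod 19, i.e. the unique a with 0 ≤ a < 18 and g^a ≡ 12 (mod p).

3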